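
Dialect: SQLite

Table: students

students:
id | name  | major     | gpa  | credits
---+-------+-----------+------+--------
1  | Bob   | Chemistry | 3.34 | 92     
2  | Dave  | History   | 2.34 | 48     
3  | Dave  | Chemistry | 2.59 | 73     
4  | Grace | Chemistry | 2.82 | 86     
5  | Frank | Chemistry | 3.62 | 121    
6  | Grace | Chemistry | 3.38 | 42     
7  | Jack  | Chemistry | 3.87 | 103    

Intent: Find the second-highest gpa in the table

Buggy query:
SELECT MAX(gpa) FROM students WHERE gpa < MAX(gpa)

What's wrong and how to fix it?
Bug: MAX(gpa) on the right of the comparison is an aggregate-in-WHERE error

Fix: Put the inner MAX in a scalar subquery

Corrected query:
SELECT MAX(gpa) FROM students WHERE gpa < (SELECT MAX(gpa) FROM students)

Result:
MAX(gpa)
--------
3.62    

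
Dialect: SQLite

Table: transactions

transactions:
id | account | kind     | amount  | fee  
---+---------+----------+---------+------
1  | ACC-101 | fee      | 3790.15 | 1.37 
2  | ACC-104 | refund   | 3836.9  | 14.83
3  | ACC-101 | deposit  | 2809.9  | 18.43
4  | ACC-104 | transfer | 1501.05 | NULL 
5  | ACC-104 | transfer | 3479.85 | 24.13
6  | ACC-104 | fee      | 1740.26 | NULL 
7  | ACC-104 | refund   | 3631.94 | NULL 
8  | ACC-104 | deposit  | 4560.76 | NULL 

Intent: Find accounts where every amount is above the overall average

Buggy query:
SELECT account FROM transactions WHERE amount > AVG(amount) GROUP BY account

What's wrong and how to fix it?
Bug: AVG() is an aggregate; it can't sit directly in WHERE

Fix: Compute the overall average in a scalar subquery and compare each group's MIN against it in HAVING

Corrected query:
SELECT account FROM transactions GROUP BY account HAVING MIN(amount) > (SELECT AVG(amount) FROM transactions)

Result:
(no rows)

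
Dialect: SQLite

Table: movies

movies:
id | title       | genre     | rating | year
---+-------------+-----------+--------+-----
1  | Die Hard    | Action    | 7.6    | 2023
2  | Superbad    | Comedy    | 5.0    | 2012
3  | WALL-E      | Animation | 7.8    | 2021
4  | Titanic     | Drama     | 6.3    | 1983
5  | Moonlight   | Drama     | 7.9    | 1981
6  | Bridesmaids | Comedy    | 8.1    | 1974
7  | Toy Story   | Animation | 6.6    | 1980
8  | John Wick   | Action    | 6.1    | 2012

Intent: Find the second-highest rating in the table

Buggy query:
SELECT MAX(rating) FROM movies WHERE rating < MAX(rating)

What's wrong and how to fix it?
Bug: MAX(rating) on the right of the comparison is an aggregate-in-WHERE error

Fix: Put the inner MAX in a scalar subquery

Corrected query:
SELECT MAX(rating) FROM movies WHERE rating < (SELECT MAX(rating) FROM movies)

Result:
MAX(rating)
-----------
7.9        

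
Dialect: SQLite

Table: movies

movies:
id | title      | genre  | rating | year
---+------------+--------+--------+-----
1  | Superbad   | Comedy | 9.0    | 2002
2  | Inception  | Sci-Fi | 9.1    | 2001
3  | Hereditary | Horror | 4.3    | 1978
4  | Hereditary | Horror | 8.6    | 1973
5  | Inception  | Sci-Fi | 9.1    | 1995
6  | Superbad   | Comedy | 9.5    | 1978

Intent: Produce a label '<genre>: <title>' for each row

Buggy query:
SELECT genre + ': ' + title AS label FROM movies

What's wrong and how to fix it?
Bug: SQLite uses || for string concatenation; + coerces text to numbers (yielding 0)

Fix: Use the || operator for string concatenation

Corrected query:
SELECT genre || ': ' || title AS label FROM movies

Result:
label             
------------------
Comedy: Superbad  
Sci-Fi: Inception 
Horror: Hereditary
Horror: Hereditary
Sci-Fi: Inception 
Comedy: Superbad  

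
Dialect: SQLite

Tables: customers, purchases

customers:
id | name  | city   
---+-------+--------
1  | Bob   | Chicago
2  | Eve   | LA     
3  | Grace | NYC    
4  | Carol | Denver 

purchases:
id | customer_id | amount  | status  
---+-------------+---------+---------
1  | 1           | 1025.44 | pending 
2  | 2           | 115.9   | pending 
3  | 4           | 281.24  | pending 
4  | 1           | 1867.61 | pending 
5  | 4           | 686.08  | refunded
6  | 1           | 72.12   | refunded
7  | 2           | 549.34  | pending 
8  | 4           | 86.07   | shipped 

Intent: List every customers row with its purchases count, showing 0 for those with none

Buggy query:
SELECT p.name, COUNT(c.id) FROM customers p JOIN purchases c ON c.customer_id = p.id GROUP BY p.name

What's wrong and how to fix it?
Bug: INNER JOIN drops customers rows that have no matching purchases rows

Fix: Switch to LEFT JOIN to retain unmatched parent rows

Corrected query:
SELECT p.name, COUNT(c.id) FROM customers p LEFT JOIN purchases c ON c.customer_id = p.id GROUP BY p.name

Result:
name  | COUNT(c.id)
------+------------
Bob   | 3          
Carol | 3          
Eve   | 2          
Grace | 0          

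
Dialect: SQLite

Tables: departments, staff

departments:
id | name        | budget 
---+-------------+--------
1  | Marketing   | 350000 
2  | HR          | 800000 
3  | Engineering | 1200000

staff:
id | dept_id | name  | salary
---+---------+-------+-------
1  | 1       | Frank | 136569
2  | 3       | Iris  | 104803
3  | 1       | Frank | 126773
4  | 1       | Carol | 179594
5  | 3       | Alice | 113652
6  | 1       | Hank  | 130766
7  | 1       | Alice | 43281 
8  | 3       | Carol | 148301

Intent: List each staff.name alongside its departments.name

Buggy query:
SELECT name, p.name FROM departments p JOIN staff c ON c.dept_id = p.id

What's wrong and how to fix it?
Bug: Both tables have a 'name' column; the unqualified reference is ambiguous

Fix: Qualify the column with its table alias (c.name)

Corrected query:
SELECT c.name, p.name FROM departments p JOIN staff c ON c.dept_id = p.id

Result:
name  | name       
------+------------
Frank | Marketing  
Iris  | Engineering
Frank | Marketing  
Carol | Marketing  
Alice | Engineering
Hank  | Marketing  
Alice | Marketing  
Carol | Engineering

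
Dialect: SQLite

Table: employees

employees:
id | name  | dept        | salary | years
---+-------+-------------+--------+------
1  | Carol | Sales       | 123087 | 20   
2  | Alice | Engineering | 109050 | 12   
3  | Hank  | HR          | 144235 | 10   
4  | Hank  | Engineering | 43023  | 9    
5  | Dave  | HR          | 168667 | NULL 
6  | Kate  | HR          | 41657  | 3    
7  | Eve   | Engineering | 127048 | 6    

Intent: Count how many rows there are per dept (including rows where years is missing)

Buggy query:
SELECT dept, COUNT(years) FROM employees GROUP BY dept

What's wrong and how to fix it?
Bug: COUNT(column) counts non-NULL values only; rows with NULL years aren't counted

Fix: Use COUNT(*) to count all rows regardless of NULL

Corrected query:
SELECT dept, COUNT(*) FROM employees GROUP BY dept

Result:
dept        | COUNT(*)
------------+---------
Engineering | 3       
HR          | 3       
Sales       | 1       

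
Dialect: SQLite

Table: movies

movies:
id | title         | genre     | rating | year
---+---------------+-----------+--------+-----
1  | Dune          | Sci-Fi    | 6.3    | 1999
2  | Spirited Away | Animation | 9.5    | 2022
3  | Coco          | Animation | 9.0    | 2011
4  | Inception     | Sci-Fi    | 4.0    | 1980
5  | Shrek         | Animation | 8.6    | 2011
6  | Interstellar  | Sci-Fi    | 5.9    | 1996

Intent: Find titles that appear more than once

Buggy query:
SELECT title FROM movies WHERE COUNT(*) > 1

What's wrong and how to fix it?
Bug: COUNT(*) is an aggregate and cannot be used in WHERE

Fix: Group first, then use HAVING for the count condition

Corrected query:
SELECT title FROM movies GROUP BY title HAVING COUNT(*) > 1

Result:
(no rows)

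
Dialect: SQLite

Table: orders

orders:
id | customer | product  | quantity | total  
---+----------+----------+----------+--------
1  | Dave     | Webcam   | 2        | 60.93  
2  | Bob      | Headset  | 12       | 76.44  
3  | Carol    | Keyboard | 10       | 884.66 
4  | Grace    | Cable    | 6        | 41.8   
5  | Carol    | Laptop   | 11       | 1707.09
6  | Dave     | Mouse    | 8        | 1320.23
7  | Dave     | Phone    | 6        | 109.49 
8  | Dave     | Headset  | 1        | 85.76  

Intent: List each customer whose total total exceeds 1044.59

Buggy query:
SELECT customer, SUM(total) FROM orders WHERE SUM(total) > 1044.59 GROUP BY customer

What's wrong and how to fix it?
Bug: Aggregate functions cannot appear in a WHERE clause

Fix: Move the aggregate condition to a HAVING clause

Corrected query:
SELECT customer, SUM(total) FROM orders GROUP BY customer HAVING SUM(total) > 1044.59

Result:
customer | SUM(total)
---------+-----------
Carol    | 2591.75   
Dave     | 1576.41   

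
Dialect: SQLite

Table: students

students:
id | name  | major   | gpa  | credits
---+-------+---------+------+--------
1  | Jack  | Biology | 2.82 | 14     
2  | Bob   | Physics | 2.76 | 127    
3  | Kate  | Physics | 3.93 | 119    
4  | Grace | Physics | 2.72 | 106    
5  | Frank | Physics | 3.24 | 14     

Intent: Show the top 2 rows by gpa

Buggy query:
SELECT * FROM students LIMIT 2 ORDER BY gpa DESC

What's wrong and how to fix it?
Bug: LIMIT must come after ORDER BY

Fix: Sort with ORDER BY, then apply LIMIT

Corrected query:
SELECT * FROM students ORDER BY gpa DESC LIMIT 2

Result:
id | name  | major   | gpa  | credits
---+-------+---------+------+--------
3  | Kate  | Physics | 3.93 | 119    
5  | Frank | Physics | 3.24 | 14     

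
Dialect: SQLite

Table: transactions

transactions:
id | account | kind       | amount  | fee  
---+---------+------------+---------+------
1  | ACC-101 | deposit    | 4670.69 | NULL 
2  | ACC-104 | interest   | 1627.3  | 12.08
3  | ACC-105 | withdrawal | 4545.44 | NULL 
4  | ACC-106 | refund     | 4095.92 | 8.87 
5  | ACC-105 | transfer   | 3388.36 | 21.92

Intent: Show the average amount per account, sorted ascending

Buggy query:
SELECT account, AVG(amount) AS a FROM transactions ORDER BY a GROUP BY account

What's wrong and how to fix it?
Bug: GROUP BY must precede ORDER BY

Fix: Reorder: SELECT … FROM … GROUP BY … ORDER BY …

Corrected query:
SELECT account, AVG(amount) AS a FROM transactions GROUP BY account ORDER BY a

Result:
account | a      
--------+--------
ACC-104 | 1627.3 
ACC-105 | 3966.9 
ACC-106 | 4095.92
ACC-101 | 4670.69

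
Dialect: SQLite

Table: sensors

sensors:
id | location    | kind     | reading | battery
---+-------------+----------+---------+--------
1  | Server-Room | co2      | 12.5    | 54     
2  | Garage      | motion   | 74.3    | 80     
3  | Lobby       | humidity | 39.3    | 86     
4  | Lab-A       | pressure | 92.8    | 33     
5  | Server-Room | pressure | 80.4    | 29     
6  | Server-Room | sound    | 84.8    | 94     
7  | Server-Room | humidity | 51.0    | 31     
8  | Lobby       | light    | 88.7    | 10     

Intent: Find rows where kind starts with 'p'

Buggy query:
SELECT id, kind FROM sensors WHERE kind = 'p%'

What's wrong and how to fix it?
Bug: Wildcards only work with LIKE; '=' treats '%' as a literal character

Fix: Use LIKE for wildcard pattern matching

Corrected query:
SELECT id, kind FROM sensors WHERE kind LIKE 'p%'

Result:
id | kind    
---+---------
4  | pressure
5  | pressure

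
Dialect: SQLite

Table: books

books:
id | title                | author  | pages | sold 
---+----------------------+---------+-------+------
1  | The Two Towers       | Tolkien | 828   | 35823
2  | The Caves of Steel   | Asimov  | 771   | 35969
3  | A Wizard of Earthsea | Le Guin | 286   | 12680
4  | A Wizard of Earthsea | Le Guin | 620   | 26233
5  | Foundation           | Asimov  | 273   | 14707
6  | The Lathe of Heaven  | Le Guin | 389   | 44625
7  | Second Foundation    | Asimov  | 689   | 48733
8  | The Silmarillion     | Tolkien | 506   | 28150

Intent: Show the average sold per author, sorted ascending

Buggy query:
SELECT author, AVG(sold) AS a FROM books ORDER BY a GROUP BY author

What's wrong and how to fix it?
Bug: GROUP BY must precede ORDER BY

Fix: Move ORDER BY to the end, after GROUP BY

Corrected query:
SELECT author, AVG(sold) AS a FROM books GROUP BY author ORDER BY a

Result:
author  | a           
--------+-------------
Le Guin | 27846       
Tolkien | 31986.5     
Asimov  | 33136.333333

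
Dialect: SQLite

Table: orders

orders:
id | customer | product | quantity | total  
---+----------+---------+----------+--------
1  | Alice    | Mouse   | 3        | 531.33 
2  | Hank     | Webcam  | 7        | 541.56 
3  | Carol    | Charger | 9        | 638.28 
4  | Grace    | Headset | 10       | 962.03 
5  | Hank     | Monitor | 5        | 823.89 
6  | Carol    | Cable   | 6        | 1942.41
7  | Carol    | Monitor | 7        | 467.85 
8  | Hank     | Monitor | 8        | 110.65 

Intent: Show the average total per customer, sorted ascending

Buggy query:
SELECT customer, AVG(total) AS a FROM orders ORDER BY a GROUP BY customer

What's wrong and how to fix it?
Bug: GROUP BY must precede ORDER BY

Fix: Move ORDER BY to the end, after GROUP BY

Corrected query:
SELECT customer, AVG(total) AS a FROM orders GROUP BY customer ORDER BY a

Result:
customer | a         
---------+-----------
Hank     | 492.033333
Alice    | 531.33    
Grace    | 962.03    
Carol    | 1016.18   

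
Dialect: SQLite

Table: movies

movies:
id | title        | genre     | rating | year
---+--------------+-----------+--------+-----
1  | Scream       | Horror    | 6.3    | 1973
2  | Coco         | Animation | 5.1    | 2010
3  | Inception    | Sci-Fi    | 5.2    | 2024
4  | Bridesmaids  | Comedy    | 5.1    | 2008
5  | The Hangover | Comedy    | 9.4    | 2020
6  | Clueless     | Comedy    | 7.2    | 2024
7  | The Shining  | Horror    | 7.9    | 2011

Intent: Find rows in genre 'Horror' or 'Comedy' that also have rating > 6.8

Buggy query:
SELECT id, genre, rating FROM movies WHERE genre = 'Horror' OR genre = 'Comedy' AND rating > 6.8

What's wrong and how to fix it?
Bug: Without parentheses, AND is evaluated before OR, so the rating filter only applies to the 'Comedy' branch

Fix: Group the OR with parentheses (or use IN), then AND the threshold

Corrected query:
SELECT id, genre, rating FROM movies WHERE (genre = 'Horror' OR genre = 'Comedy') AND rating > 6.8

Result:
id | genre  | rating
---+--------+-------
5  | Comedy | 9.4   
6  | Comedy | 7.2   
7  | Horror | 7.9   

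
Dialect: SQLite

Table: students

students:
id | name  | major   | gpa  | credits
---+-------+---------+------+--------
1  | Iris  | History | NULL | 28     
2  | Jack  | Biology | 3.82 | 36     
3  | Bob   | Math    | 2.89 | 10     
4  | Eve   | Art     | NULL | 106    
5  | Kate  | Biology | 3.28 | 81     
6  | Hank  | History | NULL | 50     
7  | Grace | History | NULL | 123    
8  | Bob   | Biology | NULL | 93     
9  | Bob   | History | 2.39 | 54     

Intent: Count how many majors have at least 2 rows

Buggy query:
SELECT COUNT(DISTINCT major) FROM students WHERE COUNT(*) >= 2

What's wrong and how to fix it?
Bug: WHERE filters individual rows, not groups, so a group-level COUNT is invalid there

Fix: Group first with HAVING COUNT(*) >= 2, then COUNT the resulting groups

Corrected query:
SELECT COUNT(*) FROM (SELECT major FROM students GROUP BY major HAVING COUNT(*) >= 2)

Result:
COUNT(*)
--------
2       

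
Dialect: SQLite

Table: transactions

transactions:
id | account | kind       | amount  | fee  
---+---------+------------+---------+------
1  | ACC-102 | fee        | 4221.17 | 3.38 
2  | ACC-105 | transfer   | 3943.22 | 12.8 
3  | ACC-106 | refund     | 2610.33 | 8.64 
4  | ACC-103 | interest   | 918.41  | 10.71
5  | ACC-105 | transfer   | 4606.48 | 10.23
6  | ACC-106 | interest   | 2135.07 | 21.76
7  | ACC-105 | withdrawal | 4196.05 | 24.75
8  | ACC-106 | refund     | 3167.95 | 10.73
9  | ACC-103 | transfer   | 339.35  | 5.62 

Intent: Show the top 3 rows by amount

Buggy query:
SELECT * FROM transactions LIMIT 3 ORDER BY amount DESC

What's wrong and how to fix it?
Bug: ORDER BY cannot follow LIMIT; LIMIT is the final clause

Fix: Swap the clauses: ORDER BY first, then LIMIT

Corrected query:
SELECT * FROM transactions ORDER BY amount DESC LIMIT 3

Result:
id | account | kind       | amount  | fee  
---+---------+------------+---------+------
5  | ACC-105 | transfer   | 4606.48 | 10.23
1  | ACC-102 | fee        | 4221.17 | 3.38 
7  | ACC-105 | withdrawal | 4196.05 | 24.75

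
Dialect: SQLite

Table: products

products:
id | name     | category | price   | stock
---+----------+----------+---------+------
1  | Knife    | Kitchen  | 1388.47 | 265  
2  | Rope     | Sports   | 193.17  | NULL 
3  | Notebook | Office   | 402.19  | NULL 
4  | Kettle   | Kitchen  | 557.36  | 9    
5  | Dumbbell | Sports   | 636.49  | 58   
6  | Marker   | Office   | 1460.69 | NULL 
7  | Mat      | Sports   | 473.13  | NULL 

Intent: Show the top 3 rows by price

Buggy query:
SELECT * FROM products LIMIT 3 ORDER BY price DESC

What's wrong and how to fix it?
Bug: ORDER BY cannot follow LIMIT; LIMIT is the final clause

Fix: Sort with ORDER BY, then apply LIMIT

Corrected query:
SELECT * FROM products ORDER BY price DESC LIMIT 3

Result:
id | name     | category | price   | stock
---+----------+----------+---------+------
6  | Marker   | Office   | 1460.69 | NULL 
1  | Knife    | Kitchen  | 1388.47 | 265  
5  | Dumbbell | Sports   | 636.49  | 58   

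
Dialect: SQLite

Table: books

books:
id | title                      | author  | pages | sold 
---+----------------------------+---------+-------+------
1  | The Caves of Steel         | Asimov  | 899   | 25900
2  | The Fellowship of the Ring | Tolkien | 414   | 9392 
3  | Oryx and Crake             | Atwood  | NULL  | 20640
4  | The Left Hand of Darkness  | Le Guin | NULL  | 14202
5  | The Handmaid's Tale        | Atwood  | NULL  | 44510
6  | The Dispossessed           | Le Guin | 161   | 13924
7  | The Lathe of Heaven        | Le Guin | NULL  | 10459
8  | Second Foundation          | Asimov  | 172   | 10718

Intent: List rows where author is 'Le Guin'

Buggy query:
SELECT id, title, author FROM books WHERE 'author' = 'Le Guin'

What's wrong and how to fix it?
Bug: 'author' in single quotes is a string literal, not the column; the comparison is literal-vs-literal and never true

Fix: Reference the column as author without single quotes

Corrected query:
SELECT id, title, author FROM books WHERE author = 'Le Guin'

Result:
id | title                     | author 
---+---------------------------+--------
4  | The Left Hand of Darkness | Le Guin
6  | The Dispossessed          | Le Guin
7  | The Lathe of Heaven       | Le Guin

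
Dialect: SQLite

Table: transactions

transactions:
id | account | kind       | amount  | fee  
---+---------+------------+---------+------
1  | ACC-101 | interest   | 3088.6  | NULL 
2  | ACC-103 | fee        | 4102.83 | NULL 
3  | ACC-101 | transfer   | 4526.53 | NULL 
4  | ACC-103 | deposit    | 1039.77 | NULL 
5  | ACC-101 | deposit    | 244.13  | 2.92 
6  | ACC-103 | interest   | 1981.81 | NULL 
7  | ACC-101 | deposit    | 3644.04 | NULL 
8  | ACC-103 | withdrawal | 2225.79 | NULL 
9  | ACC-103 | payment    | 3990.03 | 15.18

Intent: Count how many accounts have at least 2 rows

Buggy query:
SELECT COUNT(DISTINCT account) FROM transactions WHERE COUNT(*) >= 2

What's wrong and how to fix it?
Bug: WHERE filters individual rows, not groups, so a group-level COUNT is invalid there

Fix: Use a subquery that GROUPs and filters with HAVING, then count its rows

Corrected query:
SELECT COUNT(*) FROM (SELECT account FROM transactions GROUP BY account HAVING COUNT(*) >= 2)

Result:
COUNT(*)
--------
2       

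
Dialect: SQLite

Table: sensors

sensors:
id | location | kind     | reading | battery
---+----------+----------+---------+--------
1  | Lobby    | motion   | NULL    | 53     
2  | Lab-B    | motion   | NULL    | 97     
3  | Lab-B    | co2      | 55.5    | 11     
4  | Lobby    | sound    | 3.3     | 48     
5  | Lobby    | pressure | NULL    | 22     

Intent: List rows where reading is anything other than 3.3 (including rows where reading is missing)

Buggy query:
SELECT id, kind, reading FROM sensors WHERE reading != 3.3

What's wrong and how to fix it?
Bug: Inequality against NULL is unknown, not true; rows with NULL are dropped

Fix: Handle NULL separately with IS NULL alongside the inequality

Corrected query:
SELECT id, kind, reading FROM sensors WHERE reading != 3.3 OR reading IS NULL

Result:
id | kind     | reading
---+----------+--------
1  | motion   | NULL   
2  | motion   | NULL   
3  | co2      | 55.5   
5  | pressure | NULL   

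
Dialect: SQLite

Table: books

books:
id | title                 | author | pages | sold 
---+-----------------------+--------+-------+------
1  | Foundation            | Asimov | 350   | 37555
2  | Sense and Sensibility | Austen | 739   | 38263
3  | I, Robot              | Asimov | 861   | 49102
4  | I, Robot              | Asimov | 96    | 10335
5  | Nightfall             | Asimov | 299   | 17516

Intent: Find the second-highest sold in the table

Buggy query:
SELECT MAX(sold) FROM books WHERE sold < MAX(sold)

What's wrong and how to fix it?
Bug: MAX(sold) on the right of the comparison is an aggregate-in-WHERE error

Fix: Put the inner MAX in a scalar subquery

Corrected query:
SELECT MAX(sold) FROM books WHERE sold < (SELECT MAX(sold) FROM books)

Result:
MAX(sold)
---------
38263    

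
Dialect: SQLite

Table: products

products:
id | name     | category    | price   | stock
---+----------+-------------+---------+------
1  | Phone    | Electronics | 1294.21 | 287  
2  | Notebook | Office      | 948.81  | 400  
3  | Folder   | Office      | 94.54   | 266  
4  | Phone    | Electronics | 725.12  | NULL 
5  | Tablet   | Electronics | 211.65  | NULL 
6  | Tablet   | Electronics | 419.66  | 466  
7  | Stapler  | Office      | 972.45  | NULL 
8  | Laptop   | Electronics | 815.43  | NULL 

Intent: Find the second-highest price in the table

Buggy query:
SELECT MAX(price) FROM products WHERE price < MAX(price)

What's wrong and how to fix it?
Bug: MAX(price) on the right of the comparison is an aggregate-in-WHERE error

Fix: Compute the overall MAX in a subquery, then take MAX of rows below it

Corrected query:
SELECT MAX(price) FROM products WHERE price < (SELECT MAX(price) FROM products)

Result:
MAX(price)
----------
972.45    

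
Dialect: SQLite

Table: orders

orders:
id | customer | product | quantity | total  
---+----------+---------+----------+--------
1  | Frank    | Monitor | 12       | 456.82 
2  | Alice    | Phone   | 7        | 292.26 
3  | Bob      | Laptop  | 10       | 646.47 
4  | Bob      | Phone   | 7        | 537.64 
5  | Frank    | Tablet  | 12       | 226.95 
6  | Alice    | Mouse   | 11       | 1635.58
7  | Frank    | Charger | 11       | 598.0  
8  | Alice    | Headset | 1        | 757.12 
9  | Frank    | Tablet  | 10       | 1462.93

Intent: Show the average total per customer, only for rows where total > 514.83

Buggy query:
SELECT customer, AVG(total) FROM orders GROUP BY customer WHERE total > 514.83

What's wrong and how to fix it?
Bug: WHERE cannot follow GROUP BY

Fix: Move the WHERE clause before GROUP BY

Corrected query:
SELECT customer, AVG(total) FROM orders WHERE total > 514.83 GROUP BY customer

Result:
customer | AVG(total)
---------+-----------
Alice    | 1196.35   
Bob      | 592.055   
Frank    | 1030.465  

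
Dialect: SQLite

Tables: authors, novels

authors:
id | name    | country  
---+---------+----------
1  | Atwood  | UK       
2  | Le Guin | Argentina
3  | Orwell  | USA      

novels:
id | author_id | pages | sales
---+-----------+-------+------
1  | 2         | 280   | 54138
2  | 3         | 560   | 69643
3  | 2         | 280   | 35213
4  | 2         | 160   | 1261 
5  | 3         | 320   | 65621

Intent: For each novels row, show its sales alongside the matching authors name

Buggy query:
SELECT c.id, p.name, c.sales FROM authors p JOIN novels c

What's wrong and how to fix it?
Bug: JOIN with no ON clause produces a cartesian product; every novels row pairs with every authors row

Fix: Add ON c.author_id = p.id to the JOIN

Corrected query:
SELECT c.id, p.name, c.sales FROM authors p JOIN novels c ON c.author_id = p.id

Result:
id | name    | sales
---+---------+------
1  | Le Guin | 54138
2  | Orwell  | 69643
3  | Le Guin | 35213
4  | Le Guin | 1261 
5  | Orwell  | 65621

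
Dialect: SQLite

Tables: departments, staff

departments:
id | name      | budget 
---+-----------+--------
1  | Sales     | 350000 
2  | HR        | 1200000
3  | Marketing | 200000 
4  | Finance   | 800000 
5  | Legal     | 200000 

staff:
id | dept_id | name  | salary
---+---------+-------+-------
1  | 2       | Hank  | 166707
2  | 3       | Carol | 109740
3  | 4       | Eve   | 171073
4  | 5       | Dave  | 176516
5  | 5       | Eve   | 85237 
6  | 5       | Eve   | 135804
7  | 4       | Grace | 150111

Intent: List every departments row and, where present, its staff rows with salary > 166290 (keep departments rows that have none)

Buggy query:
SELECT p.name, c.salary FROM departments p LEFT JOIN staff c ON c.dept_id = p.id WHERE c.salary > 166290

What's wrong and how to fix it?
Bug: A WHERE condition on the right-hand table after LEFT JOIN drops unmatched parents

Fix: Move the right-table condition into the ON clause so unmatched parents are kept

Corrected query:
SELECT p.name, c.salary FROM departments p LEFT JOIN staff c ON c.dept_id = p.id AND c.salary > 166290

Result:
name      | salary
----------+-------
Sales     | NULL  
HR        | 166707
Marketing | NULL  
Finance   | 171073
Legal     | 176516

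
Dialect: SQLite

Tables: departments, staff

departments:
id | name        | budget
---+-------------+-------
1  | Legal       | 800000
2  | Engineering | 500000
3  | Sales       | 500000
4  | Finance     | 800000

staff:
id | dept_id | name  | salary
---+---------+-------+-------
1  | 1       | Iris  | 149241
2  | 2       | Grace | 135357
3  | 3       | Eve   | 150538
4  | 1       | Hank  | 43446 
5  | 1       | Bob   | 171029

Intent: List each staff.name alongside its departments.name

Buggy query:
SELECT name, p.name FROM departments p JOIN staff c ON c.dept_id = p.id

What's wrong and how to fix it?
Bug: 'name' exists in both joined tables, so the database can't tell which one is meant

Fix: Qualify the column with its table alias (c.name)

Corrected query:
SELECT c.name, p.name FROM departments p JOIN staff c ON c.dept_id = p.id

Result:
name  | name       
------+------------
Iris  | Legal      
Grace | Engineering
Eve   | Sales      
Hank  | Legal      
Bob   | Legal      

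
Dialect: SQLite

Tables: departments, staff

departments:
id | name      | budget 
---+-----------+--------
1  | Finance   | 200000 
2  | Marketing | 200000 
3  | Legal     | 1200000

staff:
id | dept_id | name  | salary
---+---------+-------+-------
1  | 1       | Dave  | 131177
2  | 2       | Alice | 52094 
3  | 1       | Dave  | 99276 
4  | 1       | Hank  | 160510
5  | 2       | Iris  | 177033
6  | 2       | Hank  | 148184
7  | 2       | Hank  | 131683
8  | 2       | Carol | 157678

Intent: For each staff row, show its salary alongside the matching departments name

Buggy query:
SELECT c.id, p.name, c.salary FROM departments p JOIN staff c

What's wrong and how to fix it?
Bug: Missing join condition: each staff row is matched to all departments rows instead of just its own

Fix: Specify the join condition linking the foreign key to the parent id

Corrected query:
SELECT c.id, p.name, c.salary FROM departments p JOIN staff c ON c.dept_id = p.id

Result:
id | name      | salary
---+-----------+-------
1  | Finance   | 131177
2  | Marketing | 52094 
3  | Finance   | 99276 
4  | Finance   | 160510
5  | Marketing | 177033
6  | Marketing | 148184
7  | Marketing | 131683
8  | Marketing | 157678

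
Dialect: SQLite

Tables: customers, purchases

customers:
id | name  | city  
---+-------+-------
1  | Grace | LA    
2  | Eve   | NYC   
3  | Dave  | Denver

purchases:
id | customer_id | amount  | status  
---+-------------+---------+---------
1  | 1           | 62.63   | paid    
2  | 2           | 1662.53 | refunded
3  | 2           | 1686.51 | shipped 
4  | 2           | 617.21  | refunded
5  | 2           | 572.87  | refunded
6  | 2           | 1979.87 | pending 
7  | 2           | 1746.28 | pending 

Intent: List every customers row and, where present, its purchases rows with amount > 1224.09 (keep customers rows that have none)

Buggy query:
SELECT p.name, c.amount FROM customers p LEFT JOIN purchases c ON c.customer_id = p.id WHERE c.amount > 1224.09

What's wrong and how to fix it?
Bug: A WHERE condition on the right-hand table after LEFT JOIN drops unmatched parents

Fix: Move the right-table condition into the ON clause so unmatched parents are kept

Corrected query:
SELECT p.name, c.amount FROM customers p LEFT JOIN purchases c ON c.customer_id = p.id AND c.amount > 1224.09

Result:
name  | amount 
------+--------
Grace | NULL   
Eve   | 1662.53
Eve   | 1686.51
Eve   | 1746.28
Eve   | 1979.87
Dave  | NULL   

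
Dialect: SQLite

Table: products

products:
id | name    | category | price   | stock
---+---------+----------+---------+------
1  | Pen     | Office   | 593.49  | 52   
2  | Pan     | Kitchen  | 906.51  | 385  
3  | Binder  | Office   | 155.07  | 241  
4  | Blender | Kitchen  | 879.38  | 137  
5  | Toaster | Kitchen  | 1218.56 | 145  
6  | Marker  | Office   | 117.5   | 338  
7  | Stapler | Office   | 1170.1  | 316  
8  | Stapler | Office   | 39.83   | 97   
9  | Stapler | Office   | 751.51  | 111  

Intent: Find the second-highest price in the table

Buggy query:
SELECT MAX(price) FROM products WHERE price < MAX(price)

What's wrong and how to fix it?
Bug: The inner MAX is an aggregate inside WHERE, which is not allowed

Fix: Compute the overall MAX in a subquery, then take MAX of rows below it

Corrected query:
SELECT MAX(price) FROM products WHERE price < (SELECT MAX(price) FROM products)

Result:
MAX(price)
----------
1170.1    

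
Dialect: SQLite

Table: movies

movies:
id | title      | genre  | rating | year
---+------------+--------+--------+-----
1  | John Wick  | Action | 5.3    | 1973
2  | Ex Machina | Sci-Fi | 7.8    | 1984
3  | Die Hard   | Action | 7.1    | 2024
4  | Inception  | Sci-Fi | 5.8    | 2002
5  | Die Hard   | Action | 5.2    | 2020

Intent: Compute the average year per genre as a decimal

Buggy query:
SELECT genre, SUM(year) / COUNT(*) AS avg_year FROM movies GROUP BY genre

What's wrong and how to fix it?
Bug: SUM(year) and COUNT(*) are both integers; the division truncates the fractional part

Fix: Cast one side to REAL so the division keeps the fractional part

Corrected query:
SELECT genre, SUM(year) * 1.0 / COUNT(*) AS avg_year FROM movies GROUP BY genre

Result:
genre  | avg_year   
-------+------------
Action | 2005.666667
Sci-Fi | 1993       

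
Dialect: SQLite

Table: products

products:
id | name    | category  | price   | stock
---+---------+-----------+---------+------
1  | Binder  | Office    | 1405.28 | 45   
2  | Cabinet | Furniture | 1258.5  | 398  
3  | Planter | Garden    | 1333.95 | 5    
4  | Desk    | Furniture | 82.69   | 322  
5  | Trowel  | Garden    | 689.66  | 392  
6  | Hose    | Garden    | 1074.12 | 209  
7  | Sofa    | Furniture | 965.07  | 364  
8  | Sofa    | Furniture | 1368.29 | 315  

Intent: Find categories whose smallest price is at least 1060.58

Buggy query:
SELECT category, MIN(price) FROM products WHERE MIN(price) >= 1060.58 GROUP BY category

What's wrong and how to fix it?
Bug: MIN() in WHERE is a misuse of aggregate

Fix: Use HAVING for the per-group MIN condition

Corrected query:
SELECT category, MIN(price) FROM products GROUP BY category HAVING MIN(price) >= 1060.58

Result:
category | MIN(price)
---------+-----------
Office   | 1405.28   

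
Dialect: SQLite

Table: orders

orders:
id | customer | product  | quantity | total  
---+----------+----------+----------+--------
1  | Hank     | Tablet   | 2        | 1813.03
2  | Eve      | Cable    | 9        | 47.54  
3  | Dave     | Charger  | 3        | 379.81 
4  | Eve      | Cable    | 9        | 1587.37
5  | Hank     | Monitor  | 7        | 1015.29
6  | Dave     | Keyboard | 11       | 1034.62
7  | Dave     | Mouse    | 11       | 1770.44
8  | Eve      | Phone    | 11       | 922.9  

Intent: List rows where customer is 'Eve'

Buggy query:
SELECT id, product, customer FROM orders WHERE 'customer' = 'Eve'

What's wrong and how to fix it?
Bug: 'customer' in single quotes is a string literal, not the column; the comparison is literal-vs-literal and never true

Fix: Reference the column as customer without single quotes

Corrected query:
SELECT id, product, customer FROM orders WHERE customer = 'Eve'

Result:
id | product | customer
---+---------+---------
2  | Cable   | Eve     
4  | Cable   | Eve     
8  | Phone   | Eve     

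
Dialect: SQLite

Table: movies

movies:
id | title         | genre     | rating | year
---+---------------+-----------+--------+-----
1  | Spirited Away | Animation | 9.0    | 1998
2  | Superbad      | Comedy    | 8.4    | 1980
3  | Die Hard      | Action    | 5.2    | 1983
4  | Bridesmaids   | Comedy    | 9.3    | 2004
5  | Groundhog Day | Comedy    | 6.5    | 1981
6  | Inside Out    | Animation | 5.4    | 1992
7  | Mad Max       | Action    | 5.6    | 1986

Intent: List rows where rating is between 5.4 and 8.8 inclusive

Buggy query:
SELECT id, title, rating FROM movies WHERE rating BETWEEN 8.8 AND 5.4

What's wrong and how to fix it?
Bug: BETWEEN expects the lower bound first; with 8.8 AND 5.4 the range is empty

Fix: Write BETWEEN 5.4 AND 8.8

Corrected query:
SELECT id, title, rating FROM movies WHERE rating BETWEEN 5.4 AND 8.8

Result:
id | title         | rating
---+---------------+-------
2  | Superbad      | 8.4   
5  | Groundhog Day | 6.5   
6  | Inside Out    | 5.4   
7  | Mad Max       | 5.6   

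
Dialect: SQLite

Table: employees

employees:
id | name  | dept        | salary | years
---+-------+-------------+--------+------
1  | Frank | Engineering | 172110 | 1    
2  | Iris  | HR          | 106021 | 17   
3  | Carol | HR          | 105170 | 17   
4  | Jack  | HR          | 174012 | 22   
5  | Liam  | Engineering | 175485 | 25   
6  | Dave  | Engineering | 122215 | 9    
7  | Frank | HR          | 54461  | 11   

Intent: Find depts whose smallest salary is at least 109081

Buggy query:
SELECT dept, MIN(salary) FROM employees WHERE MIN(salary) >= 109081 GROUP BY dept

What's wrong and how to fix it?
Bug: MIN() in WHERE is a misuse of aggregate

Fix: Replace WHERE with HAVING after the GROUP BY

Corrected query:
SELECT dept, MIN(salary) FROM employees GROUP BY dept HAVING MIN(salary) >= 109081

Result:
dept        | MIN(salary)
------------+------------
Engineering | 122215     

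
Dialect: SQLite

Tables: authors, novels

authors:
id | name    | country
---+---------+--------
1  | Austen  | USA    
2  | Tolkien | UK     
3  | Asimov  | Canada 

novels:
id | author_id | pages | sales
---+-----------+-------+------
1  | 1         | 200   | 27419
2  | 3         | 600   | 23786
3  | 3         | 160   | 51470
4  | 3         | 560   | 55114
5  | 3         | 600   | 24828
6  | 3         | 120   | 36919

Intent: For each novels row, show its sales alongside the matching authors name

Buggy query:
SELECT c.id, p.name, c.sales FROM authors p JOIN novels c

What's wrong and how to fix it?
Bug: Missing join condition: each novels row is matched to all authors rows instead of just its own

Fix: Add ON c.author_id = p.id to the JOIN

Corrected query:
SELECT c.id, p.name, c.sales FROM authors p JOIN novels c ON c.author_id = p.id

Result:
id | name   | sales
---+--------+------
1  | Austen | 27419
2  | Asimov | 23786
3  | Asimov | 51470
4  | Asimov | 55114
5  | Asimov | 24828
6  | Asimov | 36919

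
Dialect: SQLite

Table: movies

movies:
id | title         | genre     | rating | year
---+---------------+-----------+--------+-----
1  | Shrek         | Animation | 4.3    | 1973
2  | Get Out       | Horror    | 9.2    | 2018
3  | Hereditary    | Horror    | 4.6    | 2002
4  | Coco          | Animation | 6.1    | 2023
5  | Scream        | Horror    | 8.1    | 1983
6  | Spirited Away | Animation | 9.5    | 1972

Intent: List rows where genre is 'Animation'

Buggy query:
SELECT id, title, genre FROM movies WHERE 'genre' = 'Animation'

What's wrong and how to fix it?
Bug: Single quotes denote string literals in SQL; the column name is being compared as a constant string

Fix: Remove the quotes around the column name (or use double quotes for an identifier)

Corrected query:
SELECT id, title, genre FROM movies WHERE genre = 'Animation'

Result:
id | title         | genre    
---+---------------+----------
1  | Shrek         | Animation
4  | Coco          | Animation
6  | Spirited Away | Animation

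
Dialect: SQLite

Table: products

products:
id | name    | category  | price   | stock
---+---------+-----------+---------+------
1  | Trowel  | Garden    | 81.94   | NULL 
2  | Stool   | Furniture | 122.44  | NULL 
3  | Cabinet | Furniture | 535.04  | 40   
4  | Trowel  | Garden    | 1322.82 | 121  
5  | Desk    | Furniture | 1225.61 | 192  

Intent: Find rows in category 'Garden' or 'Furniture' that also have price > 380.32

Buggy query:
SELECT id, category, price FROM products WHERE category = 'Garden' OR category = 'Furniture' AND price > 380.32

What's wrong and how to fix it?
Bug: Without parentheses, AND is evaluated before OR, so the price filter only applies to the 'Furniture' branch

Fix: Group the OR with parentheses (or use IN), then AND the threshold

Corrected query:
SELECT id, category, price FROM products WHERE (category = 'Garden' OR category = 'Furniture') AND price > 380.32

Result:
id | category  | price  
---+-----------+--------
3  | Furniture | 535.04 
4  | Garden    | 1322.82
5  | Furniture | 1225.61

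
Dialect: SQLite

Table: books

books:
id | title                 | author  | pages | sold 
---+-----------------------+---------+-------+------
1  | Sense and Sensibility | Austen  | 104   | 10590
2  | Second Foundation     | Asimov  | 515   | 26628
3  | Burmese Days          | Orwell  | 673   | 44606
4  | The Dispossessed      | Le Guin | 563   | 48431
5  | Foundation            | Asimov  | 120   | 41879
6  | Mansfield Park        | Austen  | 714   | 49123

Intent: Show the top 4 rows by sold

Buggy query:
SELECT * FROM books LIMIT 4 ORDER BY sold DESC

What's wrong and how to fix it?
Bug: ORDER BY cannot follow LIMIT; LIMIT is the final clause

Fix: Sort with ORDER BY, then apply LIMIT

Corrected query:
SELECT * FROM books ORDER BY sold DESC LIMIT 4

Result:
id | title            | author  | pages | sold 
---+------------------+---------+-------+------
6  | Mansfield Park   | Austen  | 714   | 49123
4  | The Dispossessed | Le Guin | 563   | 48431
3  | Burmese Days     | Orwell  | 673   | 44606
5  | Foundation       | Asimov  | 120   | 41879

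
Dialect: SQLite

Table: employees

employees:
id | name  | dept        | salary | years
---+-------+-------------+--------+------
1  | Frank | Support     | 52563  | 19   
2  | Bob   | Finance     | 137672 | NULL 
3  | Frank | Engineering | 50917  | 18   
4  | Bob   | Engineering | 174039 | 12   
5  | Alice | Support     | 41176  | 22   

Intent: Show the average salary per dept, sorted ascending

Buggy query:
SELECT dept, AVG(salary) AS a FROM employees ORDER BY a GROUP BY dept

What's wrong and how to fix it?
Bug: GROUP BY must precede ORDER BY

Fix: Reorder: SELECT … FROM … GROUP BY … ORDER BY …

Corrected query:
SELECT dept, AVG(salary) AS a FROM employees GROUP BY dept ORDER BY a

Result:
dept        | a      
------------+--------
Support     | 46869.5
Engineering | 112478 
Finance     | 137672 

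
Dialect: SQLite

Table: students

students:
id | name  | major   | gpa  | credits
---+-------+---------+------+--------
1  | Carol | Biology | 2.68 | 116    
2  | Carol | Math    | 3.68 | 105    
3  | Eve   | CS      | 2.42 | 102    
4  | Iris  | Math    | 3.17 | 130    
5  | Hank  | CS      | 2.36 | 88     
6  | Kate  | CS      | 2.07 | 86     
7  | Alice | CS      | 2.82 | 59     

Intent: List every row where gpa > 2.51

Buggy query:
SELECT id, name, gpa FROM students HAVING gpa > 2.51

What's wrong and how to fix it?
Bug: This is a non-aggregate query (no GROUP BY, no aggregates), so in SQLite the HAVING clause is invalid here; a row-level condition belongs in WHERE

Fix: Replace HAVING with WHERE since the condition applies to individual rows

Corrected query:
SELECT id, name, gpa FROM students WHERE gpa > 2.51

Result:
id | name  | gpa 
---+-------+-----
1  | Carol | 2.68
2  | Carol | 3.68
4  | Iris  | 3.17
7  | Alice | 2.82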